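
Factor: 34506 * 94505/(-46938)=-1 * 3^4 * 5^1 * 41^1 * 71^1 * 461^1 * 7823^(-1)=-543498255/7823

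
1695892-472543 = 1223349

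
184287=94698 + 89589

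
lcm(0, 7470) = 0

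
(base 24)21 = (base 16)31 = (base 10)49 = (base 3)1211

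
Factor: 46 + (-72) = -1 * 2^1 * 13^1 = -26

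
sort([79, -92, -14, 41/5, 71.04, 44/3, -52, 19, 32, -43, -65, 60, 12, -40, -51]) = [-92, -65, -52, -51, -43, -40, -14, 41/5, 12, 44/3, 19, 32, 60, 71.04, 79]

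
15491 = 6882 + 8609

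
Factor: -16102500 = -1*2^2*3^1*5^4*19^1*113^1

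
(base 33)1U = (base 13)4B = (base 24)2F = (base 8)77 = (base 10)63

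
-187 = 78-265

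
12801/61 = 209 + 52/61 ≈ 209.85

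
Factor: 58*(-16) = -1*2^5*29^1 = -928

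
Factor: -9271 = -1*73^1*127^1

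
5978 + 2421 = 8399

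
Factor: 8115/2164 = 2^(-2)*3^1*5^1 = 15/4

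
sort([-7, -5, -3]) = [-7, -5, -3]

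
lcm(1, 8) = 8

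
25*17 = 425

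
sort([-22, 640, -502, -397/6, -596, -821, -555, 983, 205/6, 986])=[-821, -596, -555, -502, -397/6, -22, 205/6, 640, 983, 986]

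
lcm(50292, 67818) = 4475988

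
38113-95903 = -57790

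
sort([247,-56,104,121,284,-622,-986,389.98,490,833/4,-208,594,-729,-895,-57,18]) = [-986,-895,-729,-622,-208,-57,-56,18,104,121,833/4,247,284,389.98,490,594]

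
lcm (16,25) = 400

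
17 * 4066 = 69122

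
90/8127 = 10/903 ≈ 0.0111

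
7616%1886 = 72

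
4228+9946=14174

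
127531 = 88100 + 39431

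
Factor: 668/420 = 3^(-1)*5^(-1)*7^(-1)*167^1 = 167/105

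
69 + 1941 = 2010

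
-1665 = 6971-8636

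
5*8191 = 40955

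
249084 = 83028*3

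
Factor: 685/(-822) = -1*2^(-1)*3^(-1)*5^1 = -5/6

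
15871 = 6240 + 9631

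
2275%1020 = 235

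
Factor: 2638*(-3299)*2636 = -1*2^3*659^1*1319^1*3299^1 = -22940480632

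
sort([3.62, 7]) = [3.62, 7]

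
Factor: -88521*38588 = -1*2^2*3^1*11^1*19^1*877^1*1553^1 = -3415848348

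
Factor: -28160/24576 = -1*2^(-4)*3^(-1)*5^1*11^1 = -55/48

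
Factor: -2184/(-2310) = 2^2*5^(-1)*11^(-1)*13^1 = 52/55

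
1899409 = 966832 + 932577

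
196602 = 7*28086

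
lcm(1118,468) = 20124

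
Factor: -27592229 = -1 * 7^1 * 929^1 * 4243^1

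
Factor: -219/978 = -1*2^(-1)*73^1*163^(-1) = -73/326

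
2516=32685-30169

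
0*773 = 0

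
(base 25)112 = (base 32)kc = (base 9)804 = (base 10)652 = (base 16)28c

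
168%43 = 39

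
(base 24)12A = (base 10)634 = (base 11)527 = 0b1001111010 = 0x27A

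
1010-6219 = -5209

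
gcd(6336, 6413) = 11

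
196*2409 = 472164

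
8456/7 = 1208 = 1208.00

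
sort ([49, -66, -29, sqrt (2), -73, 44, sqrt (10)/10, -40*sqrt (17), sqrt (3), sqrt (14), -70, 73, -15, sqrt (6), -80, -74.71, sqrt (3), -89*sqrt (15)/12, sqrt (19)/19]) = [-40*sqrt (17), -80, -74.71, -73, -70, -66, -29, -89*sqrt (15)/12, -15, sqrt (19)/19, sqrt (10)/10, sqrt (2), sqrt (3), sqrt (3), sqrt (6), sqrt (14), 44, 49, 73]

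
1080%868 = 212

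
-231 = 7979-8210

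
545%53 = 15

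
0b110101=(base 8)65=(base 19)2f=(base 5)203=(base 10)53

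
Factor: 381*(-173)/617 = -1*3^1*127^1*173^1*617^(-1) = -65913/617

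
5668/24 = 1417/6 ≈ 236.17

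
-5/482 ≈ -0.0104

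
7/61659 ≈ 0.000114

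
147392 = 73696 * 2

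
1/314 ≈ 0.00318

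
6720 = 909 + 5811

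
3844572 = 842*4566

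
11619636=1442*8058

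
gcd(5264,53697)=7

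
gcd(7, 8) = 1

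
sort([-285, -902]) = [-902, -285]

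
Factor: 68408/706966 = 2^2*13^ (-1)*17^1*503^1*27191^ (-1) = 34204/353483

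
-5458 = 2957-8415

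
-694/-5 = 138+4/5 = 138.80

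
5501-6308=-807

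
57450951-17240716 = 40210235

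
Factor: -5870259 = -1 * 3^3 * 19^1 * 11443^1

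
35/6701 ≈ 0.00522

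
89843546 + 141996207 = 231839753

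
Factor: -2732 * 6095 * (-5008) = 2^6 * 5^1 * 23^1 * 53^1 * 313^1 * 683^1 = 83390912320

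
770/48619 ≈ 0.0158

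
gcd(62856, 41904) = 20952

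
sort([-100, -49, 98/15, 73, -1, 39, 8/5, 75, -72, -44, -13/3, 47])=[-100, -72, -49, -44, -13/3, -1, 8/5, 98/15, 39, 47, 73, 75]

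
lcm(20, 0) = 0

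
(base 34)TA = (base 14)512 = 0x3E4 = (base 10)996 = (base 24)1HC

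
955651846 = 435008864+520642982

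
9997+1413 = 11410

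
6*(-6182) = -37092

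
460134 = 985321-525187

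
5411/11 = 491 + 10/11 ≈ 491.91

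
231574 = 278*833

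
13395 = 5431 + 7964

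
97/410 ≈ 0.237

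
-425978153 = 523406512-949384665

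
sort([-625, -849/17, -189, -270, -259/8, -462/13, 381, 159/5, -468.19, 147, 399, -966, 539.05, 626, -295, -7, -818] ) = [-966, -818, -625, -468.19, -295, -270, -189, -849/17, -462/13, -259/8, -7, 159/5, 147, 381, 399, 539.05, 626] 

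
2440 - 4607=-2167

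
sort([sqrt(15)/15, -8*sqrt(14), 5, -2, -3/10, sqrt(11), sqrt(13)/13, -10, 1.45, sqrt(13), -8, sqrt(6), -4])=[-8*sqrt(14), -10, -8, -4, -2, -3/10, sqrt(15)/15, sqrt(13)/13, 1.45, sqrt(6), sqrt(11), sqrt(13), 5]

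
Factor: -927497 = -1 * 927497^1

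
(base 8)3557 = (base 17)69g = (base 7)5356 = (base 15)86d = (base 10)1903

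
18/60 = 3/10 = 0.30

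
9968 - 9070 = 898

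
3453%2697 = 756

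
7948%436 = 100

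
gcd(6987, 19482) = 51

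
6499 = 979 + 5520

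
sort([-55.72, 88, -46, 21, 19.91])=[-55.72, -46, 19.91, 21, 88]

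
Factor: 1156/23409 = 2^2 * 3^(-4) = 4/81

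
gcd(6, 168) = 6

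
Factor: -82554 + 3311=-1 * 109^1 * 727^1=-79243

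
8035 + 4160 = 12195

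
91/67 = 1+24/67 ≈ 1.36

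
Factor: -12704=-1*2^5*397^1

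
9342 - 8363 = 979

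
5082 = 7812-2730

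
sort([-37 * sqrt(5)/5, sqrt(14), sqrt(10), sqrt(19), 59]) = [-37 * sqrt(5)/5, sqrt(10), sqrt(14), sqrt(19), 59]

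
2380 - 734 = 1646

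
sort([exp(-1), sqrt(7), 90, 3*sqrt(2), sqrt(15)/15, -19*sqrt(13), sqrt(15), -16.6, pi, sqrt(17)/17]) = [-19*sqrt(13), -16.6, sqrt(17)/17, sqrt(15)/15, exp(-1), sqrt(7), pi, sqrt(15), 3*sqrt(2), 90]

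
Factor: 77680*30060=2^6*3^2*5^2*167^1*971^1=2335060800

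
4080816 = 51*80016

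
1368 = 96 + 1272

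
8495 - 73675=-65180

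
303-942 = -639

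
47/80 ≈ 0.588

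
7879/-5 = -1575 - 4/5 = -1575.80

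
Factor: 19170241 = 67^1*359^1*797^1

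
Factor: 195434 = 2^1 * 19^1 * 37^1 * 139^1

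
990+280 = 1270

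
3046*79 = 240634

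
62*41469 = 2571078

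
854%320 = 214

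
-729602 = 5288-734890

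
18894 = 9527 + 9367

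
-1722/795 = -2 - 44/265 ≈ -2.17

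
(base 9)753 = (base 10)615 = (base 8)1147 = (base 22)15l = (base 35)hk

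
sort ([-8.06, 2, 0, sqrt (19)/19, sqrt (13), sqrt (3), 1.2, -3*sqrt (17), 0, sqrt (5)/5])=[-3*sqrt (17), -8.06, 0, 0, sqrt (19)/19, sqrt (5)/5, 1.2, sqrt (3), 2, sqrt (13)]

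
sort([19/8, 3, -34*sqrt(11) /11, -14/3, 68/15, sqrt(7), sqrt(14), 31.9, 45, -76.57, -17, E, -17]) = [-76.57, -17, -17, -34*sqrt(11) /11, -14/3, 19/8, sqrt(7), E, 3, sqrt(14), 68/15, 31.9, 45]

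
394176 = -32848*(-12)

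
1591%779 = 33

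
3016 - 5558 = -2542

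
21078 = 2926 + 18152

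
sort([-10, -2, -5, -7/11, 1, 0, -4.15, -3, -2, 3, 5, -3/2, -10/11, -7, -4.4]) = [-10, -7, -5, -4.4, -4.15, -3, -2, -2, -3/2, -10/11, -7/11, 0, 1, 3, 5]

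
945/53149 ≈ 0.0178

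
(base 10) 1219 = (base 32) 163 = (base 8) 2303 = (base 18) 3dd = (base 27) 1i4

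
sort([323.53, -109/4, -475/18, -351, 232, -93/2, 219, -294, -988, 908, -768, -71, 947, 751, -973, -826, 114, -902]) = [-988, -973, -902, -826, -768, -351, -294, -71, -93/2, -109/4, -475/18, 114, 219, 232, 323.53, 751, 908, 947]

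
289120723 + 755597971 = 1044718694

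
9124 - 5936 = 3188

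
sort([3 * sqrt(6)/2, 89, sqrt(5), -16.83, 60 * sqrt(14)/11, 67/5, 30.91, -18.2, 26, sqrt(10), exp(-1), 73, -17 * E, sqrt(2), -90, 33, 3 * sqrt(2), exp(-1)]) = [-90, -17 * E, -18.2, -16.83, exp(-1), exp(-1), sqrt(2), sqrt(5), sqrt(10), 3 * sqrt(6)/2, 3 * sqrt(2), 67/5, 60 * sqrt(14)/11, 26, 30.91, 33, 73, 89]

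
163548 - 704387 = -540839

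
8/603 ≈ 0.0133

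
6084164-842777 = 5241387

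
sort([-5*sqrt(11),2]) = [-5*sqrt(11),2]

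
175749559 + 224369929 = 400119488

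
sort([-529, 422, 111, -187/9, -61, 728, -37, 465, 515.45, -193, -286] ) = [-529, -286, -193, -61, -37, -187/9, 111, 422, 465, 515.45, 728] 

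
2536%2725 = 2536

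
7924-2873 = 5051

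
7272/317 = 22+298/317 ≈ 22.94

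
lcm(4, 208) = 208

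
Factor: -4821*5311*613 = -1*3^1*47^1*113^1*613^1*1607^1 = -15695454903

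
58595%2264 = 1995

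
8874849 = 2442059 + 6432790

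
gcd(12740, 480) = 20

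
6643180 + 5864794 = 12507974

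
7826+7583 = 15409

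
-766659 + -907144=-1673803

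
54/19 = 2 + 16/19 ≈ 2.84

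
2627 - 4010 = -1383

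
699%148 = 107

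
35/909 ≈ 0.0385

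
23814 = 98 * 243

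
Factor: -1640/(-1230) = 2^2*3^(-1) = 4/3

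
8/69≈0.116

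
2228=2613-385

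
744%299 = 146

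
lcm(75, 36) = 900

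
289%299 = 289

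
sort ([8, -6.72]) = [-6.72, 8]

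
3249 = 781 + 2468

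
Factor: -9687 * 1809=-1 * 3^4 * 67^1 * 3229^1=-17523783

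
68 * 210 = 14280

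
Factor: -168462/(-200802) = 3^1*191^1*683^(-1) = 573/683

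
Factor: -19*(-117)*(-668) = -1*2^2*3^2*13^1*19^1*167^1 = -1484964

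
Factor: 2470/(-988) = -1 * 2^(-1) * 5^1 = -5/2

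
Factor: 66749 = 66749^1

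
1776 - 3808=-2032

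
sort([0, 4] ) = [0, 4] 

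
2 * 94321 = 188642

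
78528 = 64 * 1227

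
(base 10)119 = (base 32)3n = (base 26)4f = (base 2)1110111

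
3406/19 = 179 + 5/19 ≈ 179.26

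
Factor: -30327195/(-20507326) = 2^(-1) * 3^1 * 5^1 * 7^(-1) * 89^1 * 22717^1 * 1464809^(-1)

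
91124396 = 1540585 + 89583811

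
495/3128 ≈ 0.158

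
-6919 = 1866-8785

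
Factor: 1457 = 31^1*47^1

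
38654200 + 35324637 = 73978837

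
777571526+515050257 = 1292621783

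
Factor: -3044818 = -1*2^1*7^1*79^1*2753^1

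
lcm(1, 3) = 3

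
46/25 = 1 + 21/25 = 1.84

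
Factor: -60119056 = -1*2^4*23^1*163367^1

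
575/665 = 115/133 ≈ 0.865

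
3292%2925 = 367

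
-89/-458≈0.194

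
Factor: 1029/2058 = 2^(-1) = 1/2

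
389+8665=9054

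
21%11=10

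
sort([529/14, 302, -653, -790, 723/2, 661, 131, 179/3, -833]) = [-833, -790, -653, 529/14, 179/3, 131, 302, 723/2, 661]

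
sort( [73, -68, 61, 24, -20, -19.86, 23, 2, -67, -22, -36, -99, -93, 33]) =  [-99, -93, -68, -67, -36, -22, -20, -19.86, 2, 23, 24, 33, 61, 73]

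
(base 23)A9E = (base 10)5511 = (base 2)1010110000111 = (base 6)41303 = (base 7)22032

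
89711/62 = 1446+59/62 ≈ 1446.95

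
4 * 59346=237384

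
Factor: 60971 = 19^1 * 3209^1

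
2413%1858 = 555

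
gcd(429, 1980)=33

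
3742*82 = 306844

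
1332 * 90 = 119880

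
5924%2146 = 1632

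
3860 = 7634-3774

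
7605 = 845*9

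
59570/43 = 1385 + 15/43 ≈ 1385.35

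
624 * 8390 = 5235360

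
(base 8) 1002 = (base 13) 307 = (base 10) 514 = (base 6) 2214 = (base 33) fj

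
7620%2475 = 195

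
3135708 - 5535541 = -2399833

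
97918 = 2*48959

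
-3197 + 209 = -2988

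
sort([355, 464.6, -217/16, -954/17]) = [-954/17, -217/16, 355, 464.6]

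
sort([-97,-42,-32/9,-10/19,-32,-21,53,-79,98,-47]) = [-97,-79,-47,-42,-32,-21,-32/9,-10/19,53,98]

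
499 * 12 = 5988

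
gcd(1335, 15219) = 267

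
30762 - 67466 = -36704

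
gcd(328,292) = 4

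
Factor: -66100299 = -1*3^1*22033433^1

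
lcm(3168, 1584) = 3168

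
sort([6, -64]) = [-64, 6]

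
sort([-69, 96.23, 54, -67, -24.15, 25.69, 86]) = [-69, -67, -24.15, 25.69, 54, 86, 96.23]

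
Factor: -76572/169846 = -1*2^1*3^3*163^(-1)*521^(-1)*709^1 = -38286/84923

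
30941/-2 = -15470 - 1/2 = -15470.50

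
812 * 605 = 491260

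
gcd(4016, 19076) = 1004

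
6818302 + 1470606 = 8288908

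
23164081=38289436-15125355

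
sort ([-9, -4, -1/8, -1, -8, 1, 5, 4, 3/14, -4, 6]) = [-9, -8, -4, -4, -1, -1/8, 3/14, 1, 4, 5, 6]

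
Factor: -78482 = -1*2^1*39241^1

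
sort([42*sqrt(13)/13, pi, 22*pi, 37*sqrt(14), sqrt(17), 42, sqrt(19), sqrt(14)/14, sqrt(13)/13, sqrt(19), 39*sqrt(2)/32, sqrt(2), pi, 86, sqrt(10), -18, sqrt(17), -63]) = [-63, -18, sqrt(14)/14, sqrt(13)/13, sqrt(2), 39*sqrt(2)/32, pi, pi, sqrt(10), sqrt(17), sqrt(17), sqrt(19), sqrt(19), 42*sqrt(13)/13, 42, 22*pi, 86, 37*sqrt(14)]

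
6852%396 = 120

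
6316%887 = 107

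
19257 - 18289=968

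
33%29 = 4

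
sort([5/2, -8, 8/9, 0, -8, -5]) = [-8, -8, -5, 0, 8/9, 5/2]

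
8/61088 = 1/7636 ≈ 0.000131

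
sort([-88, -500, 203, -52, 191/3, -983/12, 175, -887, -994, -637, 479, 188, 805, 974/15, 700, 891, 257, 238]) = [-994, -887, -637, -500, -88, -983/12, -52, 191/3, 974/15, 175, 188, 203, 238, 257, 479, 700, 805, 891]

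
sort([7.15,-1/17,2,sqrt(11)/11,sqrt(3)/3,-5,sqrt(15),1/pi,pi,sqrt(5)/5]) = [-5,-1/17,sqrt(11)/11,1/pi,sqrt(5)/5,sqrt(3)/3,2,pi,sqrt(15),7.15]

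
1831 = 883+948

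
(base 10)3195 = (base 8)6173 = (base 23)60l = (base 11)2445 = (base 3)11101100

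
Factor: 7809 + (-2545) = 2^4*7^1*47^1 = 5264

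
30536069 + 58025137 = 88561206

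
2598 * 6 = 15588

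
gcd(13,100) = 1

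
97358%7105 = 4993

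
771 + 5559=6330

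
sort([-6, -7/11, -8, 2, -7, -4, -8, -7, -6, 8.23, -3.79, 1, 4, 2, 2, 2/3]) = [-8, -8, -7, -7, -6, -6, -4, -3.79, -7/11, 2/3, 1, 2, 2, 2, 4, 8.23]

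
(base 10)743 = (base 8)1347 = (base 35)l8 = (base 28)qf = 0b1011100111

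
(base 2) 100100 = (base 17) 22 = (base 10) 36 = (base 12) 30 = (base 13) 2a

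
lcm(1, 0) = 0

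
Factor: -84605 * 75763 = -1 * 5^1 * 239^1 * 317^1 * 16921^1 = -6409928615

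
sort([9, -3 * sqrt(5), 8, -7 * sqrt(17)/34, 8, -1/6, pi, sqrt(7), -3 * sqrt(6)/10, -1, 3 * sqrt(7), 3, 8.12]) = [-3 * sqrt(5), -1, -7 * sqrt(17)/34, -3 * sqrt(6)/10, -1/6, sqrt(7), 3, pi, 3 * sqrt(7), 8, 8, 8.12, 9]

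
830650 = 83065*10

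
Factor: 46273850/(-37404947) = -1 * 2^1 * 5^2 * 7^1 * 17^(-1) * 29^1 * 47^1 * 97^1 * 2200291^(-1)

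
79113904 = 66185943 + 12927961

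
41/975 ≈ 0.0421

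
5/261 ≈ 0.0192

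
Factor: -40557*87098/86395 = -1*2^1*3^1*5^ (-1)*11^2*107^1*467^ (-1)*1229^1 = -95471178/2335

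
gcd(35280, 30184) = 392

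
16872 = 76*222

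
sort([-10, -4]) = [-10, -4]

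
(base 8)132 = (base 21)46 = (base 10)90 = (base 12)76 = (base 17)55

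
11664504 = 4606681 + 7057823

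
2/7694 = 1/3847 ≈ 0.000260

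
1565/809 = 1 + 756/809 ≈ 1.93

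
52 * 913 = 47476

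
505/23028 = 5/228 ≈ 0.0219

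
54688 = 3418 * 16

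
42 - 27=15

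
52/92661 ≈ 0.000561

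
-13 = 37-50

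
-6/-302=3/151 ≈ 0.0199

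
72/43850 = 36/21925 ≈ 0.00164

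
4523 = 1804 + 2719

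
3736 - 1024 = 2712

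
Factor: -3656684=-1 * 2^2 * 571^1 * 1601^1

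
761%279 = 203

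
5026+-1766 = 3260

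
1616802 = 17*95106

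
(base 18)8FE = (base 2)101100111100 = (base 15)CBB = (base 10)2876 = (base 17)9G3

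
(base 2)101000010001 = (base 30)2pr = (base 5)40302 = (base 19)72c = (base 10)2577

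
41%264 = 41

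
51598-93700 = -42102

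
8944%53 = 40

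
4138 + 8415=12553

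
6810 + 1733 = 8543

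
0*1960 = 0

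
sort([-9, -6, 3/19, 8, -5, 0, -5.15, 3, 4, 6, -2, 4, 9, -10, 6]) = [-10, -9, -6, -5.15, -5, -2, 0, 3/19, 3, 4, 4, 6, 6, 8, 9]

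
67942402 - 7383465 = 60558937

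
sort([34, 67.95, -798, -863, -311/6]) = [-863, -798, -311/6, 34, 67.95]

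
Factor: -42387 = -1*3^1*71^1*199^1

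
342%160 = 22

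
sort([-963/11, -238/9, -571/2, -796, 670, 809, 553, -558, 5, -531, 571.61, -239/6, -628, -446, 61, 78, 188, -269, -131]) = [-796, -628, -558, -531, -446, -571/2, -269, -131, -963/11, -239/6, -238/9, 5, 61, 78, 188, 553, 571.61, 670, 809]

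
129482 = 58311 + 71171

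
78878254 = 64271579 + 14606675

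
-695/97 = -7-16/97 ≈ -7.16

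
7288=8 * 911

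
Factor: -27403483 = -1*1721^1*15923^1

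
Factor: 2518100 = 2^2*5^2*13^2*149^1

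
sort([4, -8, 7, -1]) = [-8, -1, 4, 7]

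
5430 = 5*1086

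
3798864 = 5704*666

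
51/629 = 3/37 ≈ 0.0811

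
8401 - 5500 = 2901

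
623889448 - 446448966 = 177440482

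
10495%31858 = 10495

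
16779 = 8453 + 8326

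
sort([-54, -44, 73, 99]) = [-54, -44, 73, 99]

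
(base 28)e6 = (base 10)398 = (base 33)c2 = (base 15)1b8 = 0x18e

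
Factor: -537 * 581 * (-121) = 3^1 * 7^1 * 11^2 * 83^1 * 179^1 = 37751637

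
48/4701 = 16/1567 ≈ 0.0102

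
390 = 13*30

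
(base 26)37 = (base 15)5a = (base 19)49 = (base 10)85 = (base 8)125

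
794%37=17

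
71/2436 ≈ 0.0291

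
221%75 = 71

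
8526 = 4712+3814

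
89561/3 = 29853+2/3 ≈ 29853.67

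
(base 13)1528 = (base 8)6004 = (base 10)3076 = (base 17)aag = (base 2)110000000100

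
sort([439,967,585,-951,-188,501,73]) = [-951,-188,73,439,501,585,967]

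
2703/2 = 1351 + 1/2 = 1351.50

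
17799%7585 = 2629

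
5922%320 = 162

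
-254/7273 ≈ -0.0349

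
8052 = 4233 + 3819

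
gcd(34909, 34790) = 7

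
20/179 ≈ 0.112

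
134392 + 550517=684909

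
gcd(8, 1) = 1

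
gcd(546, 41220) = 6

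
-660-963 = -1623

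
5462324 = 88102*62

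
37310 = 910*41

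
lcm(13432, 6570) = 604440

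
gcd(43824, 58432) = 14608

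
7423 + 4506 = 11929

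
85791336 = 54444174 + 31347162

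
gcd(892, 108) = 4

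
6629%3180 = 269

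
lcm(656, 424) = 34768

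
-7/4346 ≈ -0.00161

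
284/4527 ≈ 0.0627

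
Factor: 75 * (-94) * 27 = -1 * 2^1 * 3^4 * 5^2 * 47^1 = -190350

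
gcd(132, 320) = 4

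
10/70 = 1/7 ≈ 0.143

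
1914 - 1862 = 52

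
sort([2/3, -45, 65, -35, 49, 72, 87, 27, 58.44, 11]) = [-45, -35, 2/3, 11, 27, 49, 58.44, 65, 72, 87]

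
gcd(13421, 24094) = 1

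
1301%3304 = 1301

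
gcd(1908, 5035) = 53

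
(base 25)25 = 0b110111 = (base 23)29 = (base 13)43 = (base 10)55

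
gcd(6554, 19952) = 58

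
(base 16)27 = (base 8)47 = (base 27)1c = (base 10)39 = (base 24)1f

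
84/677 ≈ 0.124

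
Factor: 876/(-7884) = -1 * 3^(-2) = -1/9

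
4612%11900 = 4612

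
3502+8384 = 11886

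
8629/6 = 1438 + 1/6≈1438.17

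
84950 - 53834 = 31116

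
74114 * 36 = 2668104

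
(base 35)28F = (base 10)2745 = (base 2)101010111001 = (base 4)222321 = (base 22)5EH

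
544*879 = 478176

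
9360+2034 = 11394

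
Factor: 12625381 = 571^1*22111^1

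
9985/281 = 35 + 150/281 ≈ 35.53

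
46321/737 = 4211/67 ≈ 62.85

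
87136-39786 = 47350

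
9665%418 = 51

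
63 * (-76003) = -4788189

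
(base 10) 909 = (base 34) qp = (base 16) 38d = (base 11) 757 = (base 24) 1dl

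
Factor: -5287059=-1*3^3*195817^1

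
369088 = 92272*4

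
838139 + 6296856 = 7134995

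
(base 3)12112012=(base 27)5e5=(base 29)4mq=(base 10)4028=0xfbc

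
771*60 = 46260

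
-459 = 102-561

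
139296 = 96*1451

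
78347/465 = 168 + 227/465 ≈ 168.49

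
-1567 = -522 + -1045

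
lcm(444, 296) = 888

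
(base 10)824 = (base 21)1i5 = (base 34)o8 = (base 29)sc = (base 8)1470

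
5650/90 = 62 + 7/9 ≈ 62.78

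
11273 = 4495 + 6778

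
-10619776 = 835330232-845950008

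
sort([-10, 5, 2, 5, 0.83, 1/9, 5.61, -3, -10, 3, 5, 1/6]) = [-10, -10, -3, 1/9, 1/6, 0.83, 2, 3, 5, 5, 5, 5.61]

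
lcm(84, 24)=168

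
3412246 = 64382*53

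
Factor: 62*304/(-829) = -1*2^5*19^1*31^1*829^(-1) = -18848/829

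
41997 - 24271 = 17726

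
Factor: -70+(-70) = -1 * 2^2 * 5^1 * 7^1 = -140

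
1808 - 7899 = -6091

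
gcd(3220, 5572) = 28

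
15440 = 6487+8953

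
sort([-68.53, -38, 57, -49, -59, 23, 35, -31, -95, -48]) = [-95, -68.53, -59, -49, -48, -38, -31, 23, 35, 57]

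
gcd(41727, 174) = 3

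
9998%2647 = 2057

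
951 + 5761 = 6712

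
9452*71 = 671092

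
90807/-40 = -2270 - 7/40 ≈ -2270.18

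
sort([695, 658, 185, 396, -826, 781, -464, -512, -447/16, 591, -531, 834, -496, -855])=[-855, -826, -531, -512, -496, -464, -447/16, 185, 396, 591, 658, 695, 781, 834]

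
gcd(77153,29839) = 1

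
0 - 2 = -2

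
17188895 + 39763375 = 56952270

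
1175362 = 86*13667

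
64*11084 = 709376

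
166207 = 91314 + 74893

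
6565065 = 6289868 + 275197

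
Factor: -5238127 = -1 * 37^1 * 67^1 * 2113^1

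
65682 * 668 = 43875576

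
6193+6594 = 12787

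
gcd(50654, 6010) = 2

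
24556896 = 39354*624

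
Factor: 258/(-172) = -1*2^(-1)*3^1 = -3/2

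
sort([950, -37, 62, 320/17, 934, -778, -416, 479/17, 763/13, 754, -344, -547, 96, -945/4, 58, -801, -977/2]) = [-801, -778, -547, -977/2, -416, -344, -945/4, -37, 320/17, 479/17, 58, 763/13, 62, 96, 754, 934, 950]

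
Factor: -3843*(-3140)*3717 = 2^2*3^4*5^1*7^2*59^1*61^1*157^1 = 44853113340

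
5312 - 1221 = 4091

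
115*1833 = 210795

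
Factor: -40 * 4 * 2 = -1 * 2^6 * 5^1 = -320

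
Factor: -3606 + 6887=17^1*193^1=3281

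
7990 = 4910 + 3080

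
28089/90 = 3121/10 = 312.10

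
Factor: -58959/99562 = -1*2^(-1)*3^2*67^(-1)*743^(-1)*6551^1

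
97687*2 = 195374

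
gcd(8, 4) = 4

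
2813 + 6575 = 9388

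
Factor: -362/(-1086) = 3^(-1) = 1/3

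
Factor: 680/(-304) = -1*2^(-1)*5^1*17^1*19^(-1) = -85/38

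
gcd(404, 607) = 1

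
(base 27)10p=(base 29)q0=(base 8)1362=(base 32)ni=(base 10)754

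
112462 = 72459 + 40003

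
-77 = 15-92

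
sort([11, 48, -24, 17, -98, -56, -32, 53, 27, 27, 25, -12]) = [-98, -56, -32, -24, -12, 11, 17, 25, 27, 27, 48, 53]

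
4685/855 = 5+82/171 ≈ 5.48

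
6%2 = 0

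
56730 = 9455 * 6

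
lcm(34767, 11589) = 34767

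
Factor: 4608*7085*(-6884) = -1*2^11*3^2*5^1*13^1*109^1*1721^1 = -224746629120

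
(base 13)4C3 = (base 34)OJ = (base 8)1503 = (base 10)835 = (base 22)1FL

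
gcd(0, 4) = 4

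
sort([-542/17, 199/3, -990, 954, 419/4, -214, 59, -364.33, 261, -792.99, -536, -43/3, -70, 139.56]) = [-990, -792.99, -536, -364.33, -214, -70, -542/17, -43/3, 59, 199/3, 419/4, 139.56, 261, 954]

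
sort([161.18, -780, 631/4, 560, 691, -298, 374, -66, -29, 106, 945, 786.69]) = [-780, -298, -66, -29, 106, 631/4, 161.18, 374, 560, 691, 786.69, 945]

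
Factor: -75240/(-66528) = 2^(-2)*3^(-1)*5^1*7^(-1)*19^1 = 95/84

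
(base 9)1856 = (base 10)1428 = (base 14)740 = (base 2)10110010100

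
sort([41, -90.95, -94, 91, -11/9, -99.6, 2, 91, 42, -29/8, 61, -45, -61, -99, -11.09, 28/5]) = [-99.6, -99, -94, -90.95, -61, -45, -11.09, -29/8, -11/9, 2, 28/5, 41, 42, 61, 91, 91]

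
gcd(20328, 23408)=616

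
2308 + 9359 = 11667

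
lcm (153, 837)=14229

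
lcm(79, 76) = 6004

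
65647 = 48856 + 16791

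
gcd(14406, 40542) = 6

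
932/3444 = 233/861 ≈ 0.271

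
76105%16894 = 8529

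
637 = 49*13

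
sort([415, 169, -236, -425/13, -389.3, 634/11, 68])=[-389.3, -236, -425/13, 634/11, 68, 169, 415]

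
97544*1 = 97544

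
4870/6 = 811 + 2/3 ≈ 811.67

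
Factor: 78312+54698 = 2^1 * 5^1 * 47^1 * 283^1 = 133010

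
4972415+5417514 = 10389929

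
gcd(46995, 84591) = 9399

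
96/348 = 8/29 ≈ 0.276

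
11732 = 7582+4150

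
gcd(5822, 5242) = 2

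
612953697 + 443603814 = 1056557511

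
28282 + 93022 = 121304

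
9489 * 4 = 37956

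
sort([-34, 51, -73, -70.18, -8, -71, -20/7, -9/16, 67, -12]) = [-73, -71, -70.18, -34, -12, -8, -20/7, -9/16, 51, 67]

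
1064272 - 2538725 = -1474453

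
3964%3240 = 724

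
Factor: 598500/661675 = 2^2*3^2*5^1*199^(-1) = 180/199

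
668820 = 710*942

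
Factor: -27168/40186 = -1 * 2^4 * 3^1 * 71^(-1) = -48/71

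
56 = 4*14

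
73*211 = 15403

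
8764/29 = 302 + 6/29 ≈ 302.21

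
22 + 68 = 90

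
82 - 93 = -11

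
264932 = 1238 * 214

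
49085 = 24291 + 24794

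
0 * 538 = 0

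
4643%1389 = 476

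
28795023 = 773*37251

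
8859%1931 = 1135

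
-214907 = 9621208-9836115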